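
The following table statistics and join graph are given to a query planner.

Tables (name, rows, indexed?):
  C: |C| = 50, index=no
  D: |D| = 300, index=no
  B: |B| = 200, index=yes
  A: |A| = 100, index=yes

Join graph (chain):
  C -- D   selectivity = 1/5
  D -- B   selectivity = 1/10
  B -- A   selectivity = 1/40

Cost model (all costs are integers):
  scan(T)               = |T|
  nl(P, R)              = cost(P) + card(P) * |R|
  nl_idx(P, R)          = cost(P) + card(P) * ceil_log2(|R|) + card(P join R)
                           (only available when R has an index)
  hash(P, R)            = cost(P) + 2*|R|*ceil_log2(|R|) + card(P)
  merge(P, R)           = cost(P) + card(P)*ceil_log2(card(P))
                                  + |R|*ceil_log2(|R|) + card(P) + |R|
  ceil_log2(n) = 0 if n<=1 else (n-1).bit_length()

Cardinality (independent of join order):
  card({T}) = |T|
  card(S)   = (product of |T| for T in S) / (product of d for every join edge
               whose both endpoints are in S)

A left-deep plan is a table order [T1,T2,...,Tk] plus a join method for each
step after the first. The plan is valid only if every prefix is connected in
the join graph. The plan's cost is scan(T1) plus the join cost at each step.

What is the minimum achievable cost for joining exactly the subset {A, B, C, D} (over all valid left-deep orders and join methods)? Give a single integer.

22900

Selinger DP over subsets of {A,B,C,D}:
  {C}: scan cost=50, card=50
  {D}: scan cost=300, card=300
  {B}: scan cost=200, card=200
  {A}: scan cost=100, card=100
  {CD}: card=3000; try (C,hash)→1200, (D,merge)→3400, (C,merge)→3650, (D,hash)→5500, (D,nl)→15050, (C,nl)→15300; best=1200 via (C,hash)
  {BD}: card=6000; try (B,hash)→3800, (D,merge)→5000, (B,merge)→5100, (D,hash)→5800, (B,nl_idx)→8700, (D,nl)→60200 …(+1); best=3800 via (B,hash)
  {AB}: card=500; try (B,nl_idx)→1400, (A,hash)→1800, (A,nl_idx)→2100, (B,merge)→2700, (A,merge)→2800, (B,hash)→3400 …(+2); best=1400 via (B,nl_idx)
  {BCD}: card=60000; try (B,hash)→7400, (C,hash)→10400, (B,merge)→42000, (B,nl_idx)→85200, (C,merge)→88150, (C,nl)→303800 …(+1); best=7400 via (B,hash)
  {ABD}: card=15000; try (D,hash)→7300, (D,merge)→9400, (A,hash)→11200, (A,nl_idx)→60800, (A,merge)→88600, (D,nl)→151400 …(+1); best=7300 via (D,hash)
  {ABCD}: card=150000; try (C,hash)→22900, (A,hash)→68800, (C,merge)→232650, (A,nl_idx)→577400, (C,nl)→757300, (A,merge)→1028200 …(+1); best=22900 via (C,hash)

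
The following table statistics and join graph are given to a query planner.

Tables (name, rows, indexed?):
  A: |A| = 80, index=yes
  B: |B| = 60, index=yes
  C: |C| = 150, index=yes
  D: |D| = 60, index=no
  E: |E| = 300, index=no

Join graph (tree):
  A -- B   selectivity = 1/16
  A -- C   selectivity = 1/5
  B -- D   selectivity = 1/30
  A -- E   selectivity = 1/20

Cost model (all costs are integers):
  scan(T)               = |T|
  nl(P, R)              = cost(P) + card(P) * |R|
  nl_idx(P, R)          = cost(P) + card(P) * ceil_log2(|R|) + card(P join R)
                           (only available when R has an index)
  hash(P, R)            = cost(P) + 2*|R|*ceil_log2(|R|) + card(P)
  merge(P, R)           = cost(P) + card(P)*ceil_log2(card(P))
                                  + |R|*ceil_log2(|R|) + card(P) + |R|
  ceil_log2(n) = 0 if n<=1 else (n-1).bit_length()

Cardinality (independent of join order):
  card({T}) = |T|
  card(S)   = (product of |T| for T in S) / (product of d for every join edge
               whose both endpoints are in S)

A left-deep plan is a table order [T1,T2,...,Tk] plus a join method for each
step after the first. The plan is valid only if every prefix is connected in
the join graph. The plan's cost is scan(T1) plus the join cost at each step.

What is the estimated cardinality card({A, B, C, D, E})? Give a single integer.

270000

Tables in S: A(80), B(60), C(150), D(60), E(300)
Edges inside S: A-B(d=16), A-C(d=5), B-D(d=30), A-E(d=20)
numerator = 80 * 60 * 150 * 60 * 300 = 12960000000
denominator = 16 * 5 * 30 * 20 = 48000
card(S) = 12960000000 / 48000 = 270000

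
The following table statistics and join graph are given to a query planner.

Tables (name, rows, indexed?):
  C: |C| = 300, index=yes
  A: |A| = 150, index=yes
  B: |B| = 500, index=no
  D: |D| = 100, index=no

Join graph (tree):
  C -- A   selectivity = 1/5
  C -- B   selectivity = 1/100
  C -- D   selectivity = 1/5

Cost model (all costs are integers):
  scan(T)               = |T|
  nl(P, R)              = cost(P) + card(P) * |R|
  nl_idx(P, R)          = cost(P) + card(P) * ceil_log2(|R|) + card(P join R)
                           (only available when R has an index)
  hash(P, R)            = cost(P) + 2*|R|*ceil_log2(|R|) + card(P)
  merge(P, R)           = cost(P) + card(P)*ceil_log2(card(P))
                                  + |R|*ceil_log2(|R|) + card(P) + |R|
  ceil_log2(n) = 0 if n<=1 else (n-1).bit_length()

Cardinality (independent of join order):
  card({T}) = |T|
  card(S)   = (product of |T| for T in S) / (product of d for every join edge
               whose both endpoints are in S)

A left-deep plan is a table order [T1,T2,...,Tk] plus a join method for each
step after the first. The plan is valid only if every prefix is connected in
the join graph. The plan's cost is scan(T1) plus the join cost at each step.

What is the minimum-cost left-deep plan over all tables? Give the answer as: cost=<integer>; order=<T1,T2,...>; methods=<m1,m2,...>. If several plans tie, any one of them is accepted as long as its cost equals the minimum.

cost=41700; order=B,C,D,A; methods=hash,hash,hash

Selinger DP (subsets sized 1..n):
  {C}: scan cost=300, card=300
  {A}: scan cost=150, card=150
  {B}: scan cost=500, card=500
  {D}: scan cost=100, card=100
  {AC}: card=9000; try (A,hash)→3000, (C,merge)→4500, (A,merge)→4650, (C,hash)→5700, (C,nl_idx)→10500, (A,nl_idx)→11700 …(+2); best=3000 via (A,hash)
  {BC}: card=1500; try (C,hash)→6400, (C,nl_idx)→6500, (B,merge)→8300, (C,merge)→8500, (B,hash)→9600, (B,nl)→150300 …(+1); best=6400 via (C,hash)
  {CD}: card=6000; try (D,hash)→2000, (C,merge)→3900, (D,merge)→4100, (C,hash)→5600, (C,nl_idx)→7000, (C,nl)→30100 …(+1); best=2000 via (D,hash)
  {ABC}: card=45000; try (A,hash)→10300, (B,hash)→21000, (A,merge)→25750, (A,nl_idx)→63400, (B,merge)→143000, (A,nl)→231400 …(+1); best=10300 via (A,hash)
  {ACD}: card=180000; try (A,hash)→10400, (D,hash)→13400, (A,merge)→87350, (D,merge)→138800, (A,nl_idx)→230000, (A,nl)→902000 …(+1); best=10400 via (A,hash)
  {BCD}: card=30000; try (D,hash)→9300, (B,hash)→17000, (D,merge)→25200, (B,merge)→91000, (D,nl)→156400, (B,nl)→3002000; best=9300 via (D,hash)
  {ABCD}: card=900000; try (A,hash)→41700, (D,hash)→56700, (B,hash)→199400, (A,merge)→490650, (D,merge)→776100, (A,nl_idx)→1149300 …(+4); best=41700 via (A,hash)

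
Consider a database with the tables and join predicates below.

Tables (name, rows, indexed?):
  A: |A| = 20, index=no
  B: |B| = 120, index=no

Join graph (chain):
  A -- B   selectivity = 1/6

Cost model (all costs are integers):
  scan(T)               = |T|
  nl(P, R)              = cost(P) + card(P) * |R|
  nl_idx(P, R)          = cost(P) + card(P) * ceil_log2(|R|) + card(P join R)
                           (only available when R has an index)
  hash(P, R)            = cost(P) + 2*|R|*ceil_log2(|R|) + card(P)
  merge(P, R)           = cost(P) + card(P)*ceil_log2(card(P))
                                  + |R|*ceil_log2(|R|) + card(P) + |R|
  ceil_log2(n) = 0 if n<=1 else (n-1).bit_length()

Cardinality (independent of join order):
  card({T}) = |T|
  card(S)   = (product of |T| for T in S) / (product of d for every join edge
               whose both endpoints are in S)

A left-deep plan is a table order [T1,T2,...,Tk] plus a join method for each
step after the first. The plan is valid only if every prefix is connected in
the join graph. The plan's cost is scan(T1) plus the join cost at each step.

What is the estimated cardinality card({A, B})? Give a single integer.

400

Tables in S: A(20), B(120)
Edges inside S: A-B(d=6)
numerator = 20 * 120 = 2400
denominator = 6 = 6
card(S) = 2400 / 6 = 400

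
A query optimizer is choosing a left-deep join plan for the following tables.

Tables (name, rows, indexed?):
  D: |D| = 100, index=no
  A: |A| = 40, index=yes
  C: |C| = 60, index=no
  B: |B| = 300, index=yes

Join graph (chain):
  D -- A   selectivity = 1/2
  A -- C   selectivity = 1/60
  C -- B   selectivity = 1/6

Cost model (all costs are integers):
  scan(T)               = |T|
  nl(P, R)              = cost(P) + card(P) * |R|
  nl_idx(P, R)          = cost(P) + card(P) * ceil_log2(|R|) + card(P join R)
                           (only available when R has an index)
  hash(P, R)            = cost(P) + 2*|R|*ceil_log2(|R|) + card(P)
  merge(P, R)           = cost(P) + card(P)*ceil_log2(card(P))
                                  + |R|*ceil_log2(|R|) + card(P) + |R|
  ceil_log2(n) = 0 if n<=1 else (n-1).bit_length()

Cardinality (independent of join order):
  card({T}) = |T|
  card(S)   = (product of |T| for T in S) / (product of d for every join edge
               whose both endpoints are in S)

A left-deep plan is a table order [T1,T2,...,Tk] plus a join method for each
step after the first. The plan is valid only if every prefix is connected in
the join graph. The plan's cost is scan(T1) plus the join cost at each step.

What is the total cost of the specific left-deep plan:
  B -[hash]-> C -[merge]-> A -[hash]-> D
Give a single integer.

44000

step 1: scan B: cost=300, card=300
step 2: join C via hash
    card(P join C) = 300*60/(6) = 3000
    cost = 300 + 2*60*6 + 300 = 1320
step 3: join A via merge
    card(P join A) = 3000*40/(60) = 2000
    cost = 1320 + 3000*12 + 40*6 + 3000 + 40 = 40600
step 4: join D via hash
    card(P join D) = 2000*100/(2) = 100000
    cost = 40600 + 2*100*7 + 2000 = 44000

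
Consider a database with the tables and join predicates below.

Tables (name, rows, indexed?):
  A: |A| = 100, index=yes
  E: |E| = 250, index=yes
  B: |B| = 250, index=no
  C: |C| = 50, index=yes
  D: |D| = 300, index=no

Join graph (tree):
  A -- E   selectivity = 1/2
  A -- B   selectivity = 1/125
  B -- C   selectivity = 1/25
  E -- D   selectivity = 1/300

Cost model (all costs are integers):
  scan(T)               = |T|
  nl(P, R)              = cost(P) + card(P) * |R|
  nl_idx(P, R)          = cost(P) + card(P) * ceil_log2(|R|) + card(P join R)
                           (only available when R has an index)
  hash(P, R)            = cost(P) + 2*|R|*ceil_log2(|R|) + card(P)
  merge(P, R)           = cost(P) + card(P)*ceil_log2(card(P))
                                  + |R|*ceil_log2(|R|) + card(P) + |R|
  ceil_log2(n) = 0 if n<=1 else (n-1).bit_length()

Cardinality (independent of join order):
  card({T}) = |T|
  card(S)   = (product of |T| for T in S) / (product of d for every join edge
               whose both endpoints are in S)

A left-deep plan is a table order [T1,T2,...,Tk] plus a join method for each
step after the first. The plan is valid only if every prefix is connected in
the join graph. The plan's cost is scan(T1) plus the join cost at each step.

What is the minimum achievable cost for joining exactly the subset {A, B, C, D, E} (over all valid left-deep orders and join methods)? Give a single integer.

46700

Selinger DP over subsets of {A,B,C,D,E}:
  {A}: scan cost=100, card=100
  {E}: scan cost=250, card=250
  {B}: scan cost=250, card=250
  {C}: scan cost=50, card=50
  {D}: scan cost=300, card=300
  {AE}: card=12500; try (A,hash)→1900, (E,merge)→3150, (A,merge)→3300, (E,hash)→4200, (E,nl_idx)→13400, (A,nl_idx)→14500 …(+2); best=1900 via (A,hash)
  {AB}: card=200; try (A,hash)→1900, (A,nl_idx)→2200, (B,merge)→3150, (A,merge)→3300, (B,hash)→4200, (B,nl)→25100 …(+1); best=1900 via (A,hash)
  {DE}: card=250; try (E,nl_idx)→2950, (E,hash)→4600, (D,merge)→5500, (E,merge)→5550, (D,hash)→5900, (D,nl)→75250 …(+1); best=2950 via (E,nl_idx)
  {BC}: card=500; try (C,hash)→1100, (C,nl_idx)→2250, (B,merge)→2650, (C,merge)→2850, (B,hash)→4100, (B,nl)→12550 …(+1); best=1100 via (C,hash)
  {ABE}: card=25000; try (E,merge)→5950, (E,hash)→6100, (B,hash)→18400, (E,nl_idx)→28500, (E,nl)→51900, (B,merge)→191650 …(+1); best=5950 via (E,merge)
  {ADE}: card=12500; try (A,hash)→4600, (A,merge)→6000, (A,nl_idx)→17200, (D,hash)→19800, (A,nl)→27950, (D,merge)→192400 …(+1); best=4600 via (A,hash)
  {ABC}: card=400; try (C,hash)→2700, (A,hash)→3000, (C,nl_idx)→3500, (C,merge)→4050, (A,nl_idx)→5000, (A,merge)→6900 …(+2); best=2700 via (C,hash)
  {ABCE}: card=50000; try (E,hash)→7100, (E,merge)→8950, (C,hash)→31550, (E,nl_idx)→55900, (E,nl)→102700, (C,nl_idx)→205950 …(+2); best=7100 via (E,hash)
  {ABDE}: card=25000; try (B,hash)→21100, (D,hash)→36350, (B,merge)→194350, (D,merge)→408950, (B,nl)→3129600, (D,nl)→7505950; best=21100 via (B,hash)
  {ABCDE}: card=50000; try (C,hash)→46700, (D,hash)→62500, (C,nl_idx)→221100, (C,merge)→421450, (D,merge)→860100, (C,nl)→1271100 …(+1); best=46700 via (C,hash)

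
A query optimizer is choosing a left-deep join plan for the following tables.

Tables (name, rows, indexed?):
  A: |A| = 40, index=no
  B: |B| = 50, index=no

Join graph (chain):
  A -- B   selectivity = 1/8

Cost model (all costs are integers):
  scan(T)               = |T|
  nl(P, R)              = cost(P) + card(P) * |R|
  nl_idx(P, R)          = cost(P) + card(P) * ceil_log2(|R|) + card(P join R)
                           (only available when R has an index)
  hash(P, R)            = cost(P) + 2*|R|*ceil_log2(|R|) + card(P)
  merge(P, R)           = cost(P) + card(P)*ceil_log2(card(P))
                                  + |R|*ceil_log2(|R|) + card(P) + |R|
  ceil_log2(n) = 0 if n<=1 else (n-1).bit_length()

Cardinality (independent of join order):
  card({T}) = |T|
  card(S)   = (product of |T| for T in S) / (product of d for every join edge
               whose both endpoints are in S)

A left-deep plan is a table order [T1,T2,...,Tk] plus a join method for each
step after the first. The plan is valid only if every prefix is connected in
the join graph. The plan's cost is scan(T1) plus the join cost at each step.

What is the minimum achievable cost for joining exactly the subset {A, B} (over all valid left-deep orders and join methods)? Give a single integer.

580

Selinger DP over subsets of {A,B}:
  {A}: scan cost=40, card=40
  {B}: scan cost=50, card=50
  {AB}: card=250; try (A,hash)→580, (B,merge)→670, (B,hash)→680, (A,merge)→680, (B,nl)→2040, (A,nl)→2050; best=580 via (A,hash)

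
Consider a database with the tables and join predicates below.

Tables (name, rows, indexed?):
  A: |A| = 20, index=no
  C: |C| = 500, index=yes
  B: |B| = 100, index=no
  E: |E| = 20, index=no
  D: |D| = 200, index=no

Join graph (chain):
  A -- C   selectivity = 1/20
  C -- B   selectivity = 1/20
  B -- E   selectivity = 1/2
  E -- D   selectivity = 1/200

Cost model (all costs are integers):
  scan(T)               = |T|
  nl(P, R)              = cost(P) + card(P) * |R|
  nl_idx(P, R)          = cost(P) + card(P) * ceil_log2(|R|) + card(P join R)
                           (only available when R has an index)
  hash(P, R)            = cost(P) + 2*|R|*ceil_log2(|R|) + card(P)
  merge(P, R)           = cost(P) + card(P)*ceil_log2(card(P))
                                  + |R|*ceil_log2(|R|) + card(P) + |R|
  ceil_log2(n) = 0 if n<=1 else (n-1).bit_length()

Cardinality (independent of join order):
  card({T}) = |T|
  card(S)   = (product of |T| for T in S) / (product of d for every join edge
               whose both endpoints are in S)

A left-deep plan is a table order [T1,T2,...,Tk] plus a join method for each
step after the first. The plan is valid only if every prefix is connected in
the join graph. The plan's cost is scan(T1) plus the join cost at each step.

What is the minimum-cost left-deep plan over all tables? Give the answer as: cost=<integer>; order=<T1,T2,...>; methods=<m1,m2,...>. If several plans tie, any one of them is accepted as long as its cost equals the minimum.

Selinger DP (subsets sized 1..n):
  {A}: scan cost=20, card=20
  {C}: scan cost=500, card=500
  {B}: scan cost=100, card=100
  {E}: scan cost=20, card=20
  {D}: scan cost=200, card=200
  {AC}: card=500; try (C,nl_idx)→700, (A,hash)→1200, (C,merge)→5140, (A,merge)→5620, (C,hash)→9040, (C,nl)→10020 …(+1); best=700 via (C,nl_idx)
  {BC}: card=2500; try (B,hash)→2400, (C,nl_idx)→3500, (C,merge)→5900, (B,merge)→6300, (C,hash)→9200, (C,nl)→50100 …(+1); best=2400 via (B,hash)
  {BE}: card=1000; try (E,hash)→400, (B,merge)→940, (E,merge)→1020, (B,hash)→1440, (B,nl)→2020, (E,nl)→2100; best=400 via (E,hash)
  {DE}: card=20; try (E,hash)→600, (D,merge)→1940, (E,merge)→2120, (D,hash)→3240, (D,nl)→4020, (E,nl)→4200; best=600 via (E,hash)
  {ABC}: card=2500; try (B,hash)→2600, (A,hash)→5100, (B,merge)→6500, (A,merge)→35020, (B,nl)→50700, (A,nl)→52400; best=2600 via (B,hash)
  {BCE}: card=25000; try (E,hash)→5100, (C,hash)→10400, (C,merge)→16400, (C,nl_idx)→34400, (E,merge)→35020, (E,nl)→52400 …(+1); best=5100 via (E,hash)
  {BDE}: card=1000; try (B,merge)→1520, (B,hash)→2020, (B,nl)→2600, (D,hash)→4600, (D,merge)→13200, (D,nl)→200400; best=1520 via (B,merge)
  {ABCE}: card=25000; try (E,hash)→5300, (A,hash)→30300, (E,merge)→35220, (E,nl)→52600, (A,merge)→405220, (A,nl)→505100; best=5300 via (E,hash)
  {BCDE}: card=25000; try (C,hash)→11520, (C,merge)→17520, (D,hash)→33300, (C,nl_idx)→35520, (D,merge)→406900, (C,nl)→501520 …(+1); best=11520 via (C,hash)
  {ABCDE}: card=25000; try (D,hash)→33500, (A,hash)→36720, (D,merge)→407100, (A,merge)→411640, (A,nl)→511520, (D,nl)→5005300; best=33500 via (D,hash)

cost=33500; order=A,C,B,E,D; methods=nl_idx,hash,hash,hash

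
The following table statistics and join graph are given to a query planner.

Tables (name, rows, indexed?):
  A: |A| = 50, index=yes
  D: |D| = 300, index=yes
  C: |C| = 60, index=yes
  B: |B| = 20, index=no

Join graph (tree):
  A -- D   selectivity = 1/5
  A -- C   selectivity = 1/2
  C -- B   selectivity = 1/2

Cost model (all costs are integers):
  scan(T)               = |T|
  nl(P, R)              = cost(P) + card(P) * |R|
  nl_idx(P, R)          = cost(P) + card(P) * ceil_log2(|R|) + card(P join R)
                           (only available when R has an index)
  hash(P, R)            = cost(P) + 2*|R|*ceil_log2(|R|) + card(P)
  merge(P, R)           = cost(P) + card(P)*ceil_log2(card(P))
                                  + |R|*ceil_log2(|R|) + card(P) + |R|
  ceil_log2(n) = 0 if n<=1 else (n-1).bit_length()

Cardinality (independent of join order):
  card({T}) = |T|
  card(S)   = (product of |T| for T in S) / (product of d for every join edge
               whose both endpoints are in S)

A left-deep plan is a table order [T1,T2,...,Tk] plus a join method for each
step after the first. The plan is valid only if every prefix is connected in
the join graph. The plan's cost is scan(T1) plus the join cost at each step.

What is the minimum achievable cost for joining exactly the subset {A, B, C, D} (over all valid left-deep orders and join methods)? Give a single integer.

Selinger DP over subsets of {A,B,C,D}:
  {A}: scan cost=50, card=50
  {D}: scan cost=300, card=300
  {C}: scan cost=60, card=60
  {B}: scan cost=20, card=20
  {AD}: card=3000; try (A,hash)→1200, (D,merge)→3400, (D,nl_idx)→3500, (A,merge)→3650, (A,nl_idx)→5100, (D,hash)→5500 …(+2); best=1200 via (A,hash)
  {AC}: card=1500; try (A,hash)→720, (C,hash)→820, (C,merge)→820, (A,merge)→830, (C,nl_idx)→1850, (A,nl_idx)→1920 …(+2); best=720 via (A,hash)
  {BC}: card=600; try (B,hash)→320, (C,merge)→560, (B,merge)→600, (C,nl_idx)→740, (C,hash)→760, (C,nl)→1220 …(+1); best=320 via (B,hash)
  {ACD}: card=90000; try (C,hash)→4920, (D,hash)→7620, (D,merge)→21720, (C,merge)→40620, (D,nl_idx)→104220, (C,nl_idx)→109200 …(+2); best=4920 via (C,hash)
  {ABC}: card=15000; try (A,hash)→1520, (B,hash)→2420, (A,merge)→7270, (B,merge)→18840, (A,nl_idx)→18920, (A,nl)→30320 …(+1); best=1520 via (A,hash)
  {ABCD}: card=900000; try (D,hash)→21920, (B,hash)→95120, (D,merge)→229520, (D,nl_idx)→1036520, (B,merge)→1625040, (B,nl)→1804920 …(+1); best=21920 via (D,hash)

21920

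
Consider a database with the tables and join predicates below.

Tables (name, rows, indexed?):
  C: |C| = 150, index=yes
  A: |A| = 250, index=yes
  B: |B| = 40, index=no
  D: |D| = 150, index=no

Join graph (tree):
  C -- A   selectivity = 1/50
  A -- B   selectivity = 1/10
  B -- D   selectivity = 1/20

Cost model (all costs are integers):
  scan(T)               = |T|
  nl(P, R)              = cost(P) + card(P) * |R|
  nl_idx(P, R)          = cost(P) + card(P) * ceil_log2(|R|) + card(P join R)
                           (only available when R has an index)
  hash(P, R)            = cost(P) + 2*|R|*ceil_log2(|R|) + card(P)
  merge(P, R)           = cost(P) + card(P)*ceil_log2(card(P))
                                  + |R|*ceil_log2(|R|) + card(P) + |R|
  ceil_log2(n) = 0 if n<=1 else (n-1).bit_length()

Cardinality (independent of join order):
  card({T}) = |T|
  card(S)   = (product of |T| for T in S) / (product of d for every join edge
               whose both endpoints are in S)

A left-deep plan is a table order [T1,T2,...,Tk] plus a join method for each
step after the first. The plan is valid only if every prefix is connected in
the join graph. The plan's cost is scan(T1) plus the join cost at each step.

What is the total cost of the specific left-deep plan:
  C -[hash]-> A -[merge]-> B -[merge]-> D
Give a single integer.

53180

step 1: scan C: cost=150, card=150
step 2: join A via hash
    card(P join A) = 150*250/(50) = 750
    cost = 150 + 2*250*8 + 150 = 4300
step 3: join B via merge
    card(P join B) = 750*40/(10) = 3000
    cost = 4300 + 750*10 + 40*6 + 750 + 40 = 12830
step 4: join D via merge
    card(P join D) = 3000*150/(20) = 22500
    cost = 12830 + 3000*12 + 150*8 + 3000 + 150 = 53180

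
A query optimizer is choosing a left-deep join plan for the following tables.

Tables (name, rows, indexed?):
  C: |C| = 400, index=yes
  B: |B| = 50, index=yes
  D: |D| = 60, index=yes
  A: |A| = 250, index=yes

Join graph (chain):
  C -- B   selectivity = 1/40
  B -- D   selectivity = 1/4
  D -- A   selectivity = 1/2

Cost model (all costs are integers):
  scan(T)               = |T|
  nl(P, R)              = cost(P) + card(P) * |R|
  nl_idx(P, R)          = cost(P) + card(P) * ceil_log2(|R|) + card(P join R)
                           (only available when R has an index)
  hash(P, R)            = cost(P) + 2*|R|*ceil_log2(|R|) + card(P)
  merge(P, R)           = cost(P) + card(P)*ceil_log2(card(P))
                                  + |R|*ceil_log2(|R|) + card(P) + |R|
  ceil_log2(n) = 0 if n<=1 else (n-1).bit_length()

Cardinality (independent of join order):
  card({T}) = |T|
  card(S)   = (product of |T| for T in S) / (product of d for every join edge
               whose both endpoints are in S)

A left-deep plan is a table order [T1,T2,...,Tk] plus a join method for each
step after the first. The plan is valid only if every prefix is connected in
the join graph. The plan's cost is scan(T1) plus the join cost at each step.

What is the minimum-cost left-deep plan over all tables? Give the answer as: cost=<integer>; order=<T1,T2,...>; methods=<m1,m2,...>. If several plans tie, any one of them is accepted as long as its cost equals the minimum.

Selinger DP (subsets sized 1..n):
  {C}: scan cost=400, card=400
  {B}: scan cost=50, card=50
  {D}: scan cost=60, card=60
  {A}: scan cost=250, card=250
  {BC}: card=500; try (C,nl_idx)→1000, (B,hash)→1400, (B,nl_idx)→3300, (C,merge)→4400, (B,merge)→4750, (C,hash)→7300 …(+2); best=1000 via (C,nl_idx)
  {BD}: card=750; try (B,hash)→720, (D,hash)→820, (D,merge)→820, (B,merge)→830, (D,nl_idx)→1100, (B,nl_idx)→1170 …(+2); best=720 via (B,hash)
  {AD}: card=7500; try (D,hash)→1220, (A,merge)→2730, (D,merge)→2920, (A,hash)→4120, (A,nl_idx)→8040, (D,nl_idx)→9250 …(+2); best=1220 via (D,hash)
  {BCD}: card=7500; try (D,hash)→2220, (D,merge)→6420, (C,hash)→8670, (D,nl_idx)→11500, (C,merge)→12970, (C,nl_idx)→14970 …(+2); best=2220 via (D,hash)
  {ABD}: card=93750; try (A,hash)→5470, (B,hash)→9320, (A,merge)→11220, (A,nl_idx)→100470, (B,merge)→106570, (B,nl_idx)→139970 …(+2); best=5470 via (A,hash)
  {ABCD}: card=937500; try (A,hash)→13720, (C,hash)→106420, (A,merge)→109470, (A,nl_idx)→999720, (C,merge)→1696970, (C,nl_idx)→1786720 …(+2); best=13720 via (A,hash)

cost=13720; order=B,C,D,A; methods=nl_idx,hash,hash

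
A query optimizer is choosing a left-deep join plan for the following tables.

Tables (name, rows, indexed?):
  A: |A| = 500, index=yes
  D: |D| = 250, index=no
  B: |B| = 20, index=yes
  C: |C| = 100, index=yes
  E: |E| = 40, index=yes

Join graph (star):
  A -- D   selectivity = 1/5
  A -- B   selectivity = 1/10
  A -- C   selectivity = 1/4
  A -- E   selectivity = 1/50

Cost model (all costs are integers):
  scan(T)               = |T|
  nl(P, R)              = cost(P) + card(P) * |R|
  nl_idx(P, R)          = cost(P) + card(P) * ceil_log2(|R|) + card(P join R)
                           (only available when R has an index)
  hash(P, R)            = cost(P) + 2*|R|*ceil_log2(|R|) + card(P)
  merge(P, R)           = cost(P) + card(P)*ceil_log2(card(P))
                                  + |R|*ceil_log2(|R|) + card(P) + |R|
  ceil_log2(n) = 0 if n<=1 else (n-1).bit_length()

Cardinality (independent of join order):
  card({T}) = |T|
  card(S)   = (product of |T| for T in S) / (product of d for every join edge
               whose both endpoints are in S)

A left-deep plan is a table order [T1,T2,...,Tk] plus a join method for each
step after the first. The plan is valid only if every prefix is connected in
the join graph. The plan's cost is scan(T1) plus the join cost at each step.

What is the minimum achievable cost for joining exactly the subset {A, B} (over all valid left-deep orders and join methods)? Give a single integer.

Selinger DP over subsets of {A,B}:
  {A}: scan cost=500, card=500
  {B}: scan cost=20, card=20
  {AB}: card=1000; try (B,hash)→1200, (A,nl_idx)→1200, (B,nl_idx)→4000, (A,merge)→5140, (B,merge)→5620, (A,hash)→9040 …(+2); best=1200 via (B,hash)

1200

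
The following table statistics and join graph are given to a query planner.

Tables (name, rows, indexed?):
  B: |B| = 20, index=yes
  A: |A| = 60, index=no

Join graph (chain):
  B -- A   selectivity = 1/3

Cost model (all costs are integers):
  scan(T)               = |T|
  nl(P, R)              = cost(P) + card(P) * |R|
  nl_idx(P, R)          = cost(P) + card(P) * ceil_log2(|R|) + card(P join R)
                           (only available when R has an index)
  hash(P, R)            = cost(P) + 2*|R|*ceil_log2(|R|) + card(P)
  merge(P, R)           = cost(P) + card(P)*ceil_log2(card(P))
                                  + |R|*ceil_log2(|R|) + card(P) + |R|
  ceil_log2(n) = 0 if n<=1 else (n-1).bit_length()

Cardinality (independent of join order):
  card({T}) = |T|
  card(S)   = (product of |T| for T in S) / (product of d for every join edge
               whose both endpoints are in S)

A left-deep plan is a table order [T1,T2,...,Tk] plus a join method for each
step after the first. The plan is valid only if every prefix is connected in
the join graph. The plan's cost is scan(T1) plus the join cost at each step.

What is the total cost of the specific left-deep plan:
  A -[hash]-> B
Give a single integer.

step 1: scan A: cost=60, card=60
step 2: join B via hash
    card(P join B) = 60*20/(3) = 400
    cost = 60 + 2*20*5 + 60 = 320

320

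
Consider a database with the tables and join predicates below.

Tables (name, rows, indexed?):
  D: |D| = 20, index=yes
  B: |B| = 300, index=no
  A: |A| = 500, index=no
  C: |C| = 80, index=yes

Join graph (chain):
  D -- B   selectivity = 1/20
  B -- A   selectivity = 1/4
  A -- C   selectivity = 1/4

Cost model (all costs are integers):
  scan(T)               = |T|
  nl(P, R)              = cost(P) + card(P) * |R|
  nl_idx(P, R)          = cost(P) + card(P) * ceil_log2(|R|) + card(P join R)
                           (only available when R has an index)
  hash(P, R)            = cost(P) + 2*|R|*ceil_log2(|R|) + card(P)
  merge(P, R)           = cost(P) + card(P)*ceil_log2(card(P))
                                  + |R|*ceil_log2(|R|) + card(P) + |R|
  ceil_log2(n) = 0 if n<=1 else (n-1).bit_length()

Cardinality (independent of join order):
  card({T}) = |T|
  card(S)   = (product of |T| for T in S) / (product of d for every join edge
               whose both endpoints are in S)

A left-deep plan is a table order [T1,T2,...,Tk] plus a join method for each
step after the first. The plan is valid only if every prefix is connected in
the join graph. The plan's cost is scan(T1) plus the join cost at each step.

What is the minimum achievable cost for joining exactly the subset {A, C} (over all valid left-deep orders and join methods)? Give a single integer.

Selinger DP over subsets of {A,C}:
  {A}: scan cost=500, card=500
  {C}: scan cost=80, card=80
  {AC}: card=10000; try (C,hash)→2120, (A,merge)→5720, (C,merge)→6140, (A,hash)→9160, (C,nl_idx)→14000, (A,nl)→40080 …(+1); best=2120 via (C,hash)

2120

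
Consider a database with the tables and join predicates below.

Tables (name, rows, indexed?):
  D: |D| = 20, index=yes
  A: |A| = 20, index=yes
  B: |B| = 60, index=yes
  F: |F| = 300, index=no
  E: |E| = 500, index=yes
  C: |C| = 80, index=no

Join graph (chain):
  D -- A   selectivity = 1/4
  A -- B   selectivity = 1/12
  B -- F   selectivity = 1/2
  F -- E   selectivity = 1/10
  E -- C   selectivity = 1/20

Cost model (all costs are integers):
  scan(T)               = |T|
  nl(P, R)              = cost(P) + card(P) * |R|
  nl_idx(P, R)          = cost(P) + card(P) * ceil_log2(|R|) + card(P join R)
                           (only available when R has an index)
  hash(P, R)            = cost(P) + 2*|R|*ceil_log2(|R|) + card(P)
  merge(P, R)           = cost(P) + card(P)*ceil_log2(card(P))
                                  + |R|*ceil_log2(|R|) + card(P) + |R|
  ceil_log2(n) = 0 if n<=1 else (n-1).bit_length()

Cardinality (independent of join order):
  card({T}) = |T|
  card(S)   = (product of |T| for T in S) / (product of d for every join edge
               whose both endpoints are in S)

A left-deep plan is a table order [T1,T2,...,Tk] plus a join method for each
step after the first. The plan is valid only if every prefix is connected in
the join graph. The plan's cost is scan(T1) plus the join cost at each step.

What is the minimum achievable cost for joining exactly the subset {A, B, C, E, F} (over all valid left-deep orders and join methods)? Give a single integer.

779160

Selinger DP over subsets of {A,B,C,E,F}:
  {A}: scan cost=20, card=20
  {B}: scan cost=60, card=60
  {F}: scan cost=300, card=300
  {E}: scan cost=500, card=500
  {C}: scan cost=80, card=80
  {AB}: card=100; try (B,nl_idx)→240, (A,hash)→320, (A,nl_idx)→460, (B,merge)→560, (A,merge)→600, (B,hash)→760 …(+2); best=240 via (B,nl_idx)
  {BF}: card=9000; try (B,hash)→1320, (F,merge)→3480, (B,merge)→3720, (F,hash)→5520, (B,nl_idx)→11100, (F,nl)→18060 …(+1); best=1320 via (B,hash)
  {EF}: card=15000; try (F,hash)→6400, (E,merge)→8300, (F,merge)→8500, (E,hash)→9600, (E,nl_idx)→18000, (E,nl)→150300 …(+1); best=6400 via (F,hash)
  {CE}: card=2000; try (C,hash)→2120, (E,nl_idx)→2800, (E,merge)→5720, (C,merge)→6140, (E,hash)→9160, (E,nl)→40080 …(+1); best=2120 via (C,hash)
  {ABF}: card=15000; try (F,merge)→4040, (F,hash)→5740, (A,hash)→10520, (F,nl)→30240, (A,nl_idx)→61320, (A,merge)→136440 …(+1); best=4040 via (F,merge)
  {BEF}: card=450000; try (E,hash)→19320, (B,hash)→22120, (E,merge)→141320, (B,merge)→231820, (E,nl_idx)→532320, (B,nl_idx)→546400 …(+2); best=19320 via (E,hash)
  {CEF}: card=60000; try (F,hash)→9520, (C,hash)→22520, (F,merge)→29120, (C,merge)→232040, (F,nl)→602120, (C,nl)→1206400; best=9520 via (F,hash)
  {ABEF}: card=750000; try (E,hash)→28040, (E,merge)→234040, (A,hash)→469520, (E,nl_idx)→889040, (A,nl_idx)→3019320, (E,nl)→7504040 …(+2); best=28040 via (E,hash)
  {BCEF}: card=1800000; try (B,hash)→70240, (C,hash)→470440, (B,merge)→1029940, (B,nl_idx)→2169520, (B,nl)→3609520, (C,merge)→9019960 …(+1); best=70240 via (B,hash)
  {ABCEF}: card=3000000; try (C,hash)→779160, (A,hash)→1870440, (A,nl_idx)→12070240, (C,merge)→15778680, (A,nl)→36070240, (A,merge)→39670360 …(+1); best=779160 via (C,hash)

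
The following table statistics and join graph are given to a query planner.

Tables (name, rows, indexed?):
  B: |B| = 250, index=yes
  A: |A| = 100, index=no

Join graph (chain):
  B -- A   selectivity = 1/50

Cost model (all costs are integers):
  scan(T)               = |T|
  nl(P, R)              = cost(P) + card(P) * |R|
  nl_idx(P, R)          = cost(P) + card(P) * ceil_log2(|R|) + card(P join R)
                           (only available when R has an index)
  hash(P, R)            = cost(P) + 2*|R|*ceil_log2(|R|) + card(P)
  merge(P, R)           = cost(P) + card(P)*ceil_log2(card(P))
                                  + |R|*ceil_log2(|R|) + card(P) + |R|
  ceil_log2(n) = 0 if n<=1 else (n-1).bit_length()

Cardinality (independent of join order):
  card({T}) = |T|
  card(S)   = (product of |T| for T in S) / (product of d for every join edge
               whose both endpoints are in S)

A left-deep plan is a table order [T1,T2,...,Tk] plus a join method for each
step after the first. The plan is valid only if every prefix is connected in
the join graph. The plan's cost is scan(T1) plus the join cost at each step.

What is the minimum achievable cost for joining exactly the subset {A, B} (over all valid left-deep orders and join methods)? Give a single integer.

1400

Selinger DP over subsets of {A,B}:
  {B}: scan cost=250, card=250
  {A}: scan cost=100, card=100
  {AB}: card=500; try (B,nl_idx)→1400, (A,hash)→1900, (B,merge)→3150, (A,merge)→3300, (B,hash)→4200, (B,nl)→25100 …(+1); best=1400 via (B,nl_idx)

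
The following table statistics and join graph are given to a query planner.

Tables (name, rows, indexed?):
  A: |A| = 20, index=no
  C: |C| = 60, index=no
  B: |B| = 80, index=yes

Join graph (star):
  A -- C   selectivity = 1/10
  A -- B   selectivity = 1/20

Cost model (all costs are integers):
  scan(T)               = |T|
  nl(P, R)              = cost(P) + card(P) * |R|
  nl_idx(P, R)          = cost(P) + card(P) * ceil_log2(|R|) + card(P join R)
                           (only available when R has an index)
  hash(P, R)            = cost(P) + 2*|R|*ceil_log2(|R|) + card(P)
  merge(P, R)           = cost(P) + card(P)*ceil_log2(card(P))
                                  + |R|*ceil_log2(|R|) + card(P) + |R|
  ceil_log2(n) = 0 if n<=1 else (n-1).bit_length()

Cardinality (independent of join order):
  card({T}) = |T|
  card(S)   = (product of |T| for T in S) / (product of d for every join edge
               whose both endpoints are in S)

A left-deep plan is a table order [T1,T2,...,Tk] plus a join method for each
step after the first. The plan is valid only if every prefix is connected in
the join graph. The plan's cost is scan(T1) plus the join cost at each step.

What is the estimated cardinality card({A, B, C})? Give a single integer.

480

Tables in S: A(20), B(80), C(60)
Edges inside S: A-C(d=10), A-B(d=20)
numerator = 20 * 80 * 60 = 96000
denominator = 10 * 20 = 200
card(S) = 96000 / 200 = 480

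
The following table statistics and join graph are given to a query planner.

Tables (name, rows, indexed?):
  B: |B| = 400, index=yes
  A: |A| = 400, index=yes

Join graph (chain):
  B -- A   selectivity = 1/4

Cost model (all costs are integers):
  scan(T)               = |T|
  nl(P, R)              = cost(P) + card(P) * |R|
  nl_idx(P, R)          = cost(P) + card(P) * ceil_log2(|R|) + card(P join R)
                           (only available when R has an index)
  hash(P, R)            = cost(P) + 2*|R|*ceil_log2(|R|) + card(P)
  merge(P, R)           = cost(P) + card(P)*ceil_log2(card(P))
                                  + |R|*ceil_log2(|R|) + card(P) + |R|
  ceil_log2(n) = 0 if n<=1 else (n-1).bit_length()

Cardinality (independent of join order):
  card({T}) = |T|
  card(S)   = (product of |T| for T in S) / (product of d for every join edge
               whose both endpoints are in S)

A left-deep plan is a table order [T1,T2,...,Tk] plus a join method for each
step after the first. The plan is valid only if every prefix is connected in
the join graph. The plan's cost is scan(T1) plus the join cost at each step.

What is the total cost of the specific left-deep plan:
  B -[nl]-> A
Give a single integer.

160400

step 1: scan B: cost=400, card=400
step 2: join A via nl
    card(P join A) = 400*400/(4) = 40000
    cost = 400 + 400*400 = 160400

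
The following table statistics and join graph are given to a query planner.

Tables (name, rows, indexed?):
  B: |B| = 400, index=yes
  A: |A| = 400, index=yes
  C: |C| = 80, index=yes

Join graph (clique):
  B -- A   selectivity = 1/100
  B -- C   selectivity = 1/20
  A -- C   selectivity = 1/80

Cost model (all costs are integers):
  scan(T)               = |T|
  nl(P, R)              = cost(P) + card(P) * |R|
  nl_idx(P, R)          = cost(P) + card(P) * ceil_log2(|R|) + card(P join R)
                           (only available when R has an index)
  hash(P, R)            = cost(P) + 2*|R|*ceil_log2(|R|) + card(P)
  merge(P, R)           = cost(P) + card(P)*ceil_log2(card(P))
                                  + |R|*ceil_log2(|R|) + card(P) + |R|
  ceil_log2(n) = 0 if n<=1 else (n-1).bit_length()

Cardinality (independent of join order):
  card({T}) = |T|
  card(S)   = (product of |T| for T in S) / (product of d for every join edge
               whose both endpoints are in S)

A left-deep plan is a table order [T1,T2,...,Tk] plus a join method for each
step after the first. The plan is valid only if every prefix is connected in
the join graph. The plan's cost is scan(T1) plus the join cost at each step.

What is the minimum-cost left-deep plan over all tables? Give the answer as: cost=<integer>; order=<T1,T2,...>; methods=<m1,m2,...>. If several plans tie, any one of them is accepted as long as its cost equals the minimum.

Selinger DP (subsets sized 1..n):
  {B}: scan cost=400, card=400
  {A}: scan cost=400, card=400
  {C}: scan cost=80, card=80
  {AB}: card=1600; try (B,nl_idx)→5600, (A,nl_idx)→5600, (B,hash)→8000, (A,hash)→8000, (B,merge)→8400, (A,merge)→8400 …(+2); best=5600 via (B,nl_idx)
  {BC}: card=1600; try (C,hash)→1920, (B,nl_idx)→2400, (B,merge)→4720, (C,nl_idx)→4800, (C,merge)→5040, (B,hash)→7360 …(+2); best=1920 via (C,hash)
  {AC}: card=400; try (A,nl_idx)→1200, (C,hash)→1920, (C,nl_idx)→3600, (A,merge)→4720, (C,merge)→5040, (A,hash)→7360 …(+2); best=1200 via (A,nl_idx)
  {ABC}: card=80; try (B,nl_idx)→4880, (C,hash)→8320, (B,hash)→8800, (B,merge)→9200, (A,hash)→10720, (A,nl_idx)→16400 …(+6); best=4880 via (B,nl_idx)

cost=4880; order=C,A,B; methods=nl_idx,nl_idx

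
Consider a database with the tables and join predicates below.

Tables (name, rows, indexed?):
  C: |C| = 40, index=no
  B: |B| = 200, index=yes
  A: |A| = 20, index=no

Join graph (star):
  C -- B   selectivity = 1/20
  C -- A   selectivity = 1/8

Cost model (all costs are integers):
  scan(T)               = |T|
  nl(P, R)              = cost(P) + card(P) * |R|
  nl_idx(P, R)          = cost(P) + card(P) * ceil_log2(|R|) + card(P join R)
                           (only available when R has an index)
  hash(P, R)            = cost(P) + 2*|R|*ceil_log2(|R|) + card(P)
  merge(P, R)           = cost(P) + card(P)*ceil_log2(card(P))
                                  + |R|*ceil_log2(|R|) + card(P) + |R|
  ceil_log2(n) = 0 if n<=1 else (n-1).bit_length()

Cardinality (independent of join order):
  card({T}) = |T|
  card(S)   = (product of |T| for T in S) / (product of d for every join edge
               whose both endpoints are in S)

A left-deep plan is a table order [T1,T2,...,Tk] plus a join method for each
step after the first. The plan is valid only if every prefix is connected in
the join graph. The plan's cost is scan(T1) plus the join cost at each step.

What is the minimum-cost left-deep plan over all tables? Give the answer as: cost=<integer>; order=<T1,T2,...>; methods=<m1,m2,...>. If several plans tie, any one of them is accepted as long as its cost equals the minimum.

cost=1360; order=C,B,A; methods=nl_idx,hash

Selinger DP (subsets sized 1..n):
  {C}: scan cost=40, card=40
  {B}: scan cost=200, card=200
  {A}: scan cost=20, card=20
  {BC}: card=400; try (B,nl_idx)→760, (C,hash)→880, (B,merge)→2120, (C,merge)→2280, (B,hash)→3280, (B,nl)→8040 …(+1); best=760 via (B,nl_idx)
  {AC}: card=100; try (A,hash)→280, (C,merge)→420, (A,merge)→440, (C,hash)→520, (C,nl)→820, (A,nl)→840; best=280 via (A,hash)
  {ABC}: card=1000; try (A,hash)→1360, (B,nl_idx)→2080, (B,merge)→2880, (B,hash)→3580, (A,merge)→4880, (A,nl)→8760 …(+1); best=1360 via (A,hash)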